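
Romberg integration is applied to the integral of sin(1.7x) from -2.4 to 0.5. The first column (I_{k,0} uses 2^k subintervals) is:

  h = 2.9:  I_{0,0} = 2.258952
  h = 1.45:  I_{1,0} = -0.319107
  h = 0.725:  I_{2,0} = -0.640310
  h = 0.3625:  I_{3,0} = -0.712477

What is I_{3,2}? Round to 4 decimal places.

-0.7358

I_{2,1} = (4·(-0.640310) − (-0.319107)) / 3 = -0.747378
I_{3,1} = -0.712477 + (-0.712477 − (-0.640310))/3 = -0.736533
I_{3,2} = (16·(-0.736533) − (-0.747378)) / 15 = -0.735810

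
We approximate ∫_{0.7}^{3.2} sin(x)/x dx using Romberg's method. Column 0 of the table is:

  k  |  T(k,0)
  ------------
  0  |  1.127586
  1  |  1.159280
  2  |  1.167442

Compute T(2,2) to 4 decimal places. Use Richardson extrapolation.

Richardson extrapolation on the trapezoidal column (denominator 4−1=3):
T(1,1) = (4·1.159280 − 1.127586) / 3 = 1.169845
T(2,1) = 1.167442 + (1.167442 − 1.159280)/3 = 1.170163
T(2,2) = (16·1.170163 − 1.169845) / 15 = 1.170184
(Column j=1 coincides with Simpson's rule on the same nodes.)

1.1702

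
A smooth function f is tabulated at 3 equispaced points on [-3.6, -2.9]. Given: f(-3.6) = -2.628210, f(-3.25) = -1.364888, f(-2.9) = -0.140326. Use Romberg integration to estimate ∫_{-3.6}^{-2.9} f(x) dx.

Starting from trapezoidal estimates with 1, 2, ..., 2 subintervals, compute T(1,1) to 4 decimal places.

T(0,0) (trapezoid, 1 panel, h=0.7000): -0.968988
T(1,0) (trapezoid, 2 panels, h=0.3500): -0.962205
T(1,1) = -0.962205 + (-0.962205 − (-0.968988))/3 = -0.959944

-0.9599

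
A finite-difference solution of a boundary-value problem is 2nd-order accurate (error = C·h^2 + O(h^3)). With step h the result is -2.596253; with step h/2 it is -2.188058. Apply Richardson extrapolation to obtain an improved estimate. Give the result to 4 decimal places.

-2.0520

The leading error scales as h^2; refining by a factor of 2 reduces it by 2^2 = 4.
Extrapolated value = (4·A(h/2) − A(h)) / (4 − 1)
= (4·(-2.188058) − (-2.596253)) / 3
= -6.155979 / 3 = -2.051993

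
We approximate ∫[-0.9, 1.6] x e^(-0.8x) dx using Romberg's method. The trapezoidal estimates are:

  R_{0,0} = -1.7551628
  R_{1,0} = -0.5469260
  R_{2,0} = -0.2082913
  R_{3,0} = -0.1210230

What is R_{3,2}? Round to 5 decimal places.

-0.09170

R_{2,1} = (4·(-0.2082913) − (-0.5469260)) / 3 = -0.0954131
R_{3,1} = -0.1210230 + (-0.1210230 − (-0.2082913))/3 = -0.0919336
R_{3,2} = (16·(-0.0919336) − (-0.0954131)) / 15 = -0.0917016
(Column j=1 coincides with Simpson's rule on the same nodes.)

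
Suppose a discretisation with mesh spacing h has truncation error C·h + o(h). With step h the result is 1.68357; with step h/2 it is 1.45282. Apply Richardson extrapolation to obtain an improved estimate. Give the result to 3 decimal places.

The leading error scales as h; refining by a factor of 2 reduces it by 2^1 = 2.
Extrapolated value = (2·A(h/2) − A(h)) / (2 − 1)
= (2·1.45282 − 1.68357) / 1
= 1.22207 / 1 = 1.22207

1.222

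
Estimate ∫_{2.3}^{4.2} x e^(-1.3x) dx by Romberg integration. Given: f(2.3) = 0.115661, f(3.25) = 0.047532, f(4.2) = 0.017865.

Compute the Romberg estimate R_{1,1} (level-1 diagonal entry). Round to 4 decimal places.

R_{0,0} (trapezoid, 1 panel, h=1.9000): 0.126850
R_{1,0} (trapezoid, 2 panels, h=0.9500): 0.108580
R_{1,1} = 0.108580 + (0.108580 − 0.126850)/3 = 0.102490

0.1025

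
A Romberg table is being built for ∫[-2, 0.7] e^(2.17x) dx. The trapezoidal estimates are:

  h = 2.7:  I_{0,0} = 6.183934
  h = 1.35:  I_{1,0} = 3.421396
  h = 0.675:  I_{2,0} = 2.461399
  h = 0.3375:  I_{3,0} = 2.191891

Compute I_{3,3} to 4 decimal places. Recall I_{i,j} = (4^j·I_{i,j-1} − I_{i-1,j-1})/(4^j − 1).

Richardson extrapolation on the trapezoidal column (denominator 4−1=3):
I_{1,1} = (4·3.421396 − 6.183934) / 3 = 2.500550
I_{2,1} = 2.461399 + (2.461399 − 3.421396)/3 = 2.141400
I_{3,1} = 2.191891 + (2.191891 − 2.461399)/3 = 2.102055
I_{2,2} = (16·2.141400 − 2.500550) / 15 = 2.117457
I_{3,2} = 2.102055 + (2.102055 − 2.141400)/15 = 2.099432
I_{3,3} = (64·2.099432 − 2.117457) / 63 = 2.099146

2.0991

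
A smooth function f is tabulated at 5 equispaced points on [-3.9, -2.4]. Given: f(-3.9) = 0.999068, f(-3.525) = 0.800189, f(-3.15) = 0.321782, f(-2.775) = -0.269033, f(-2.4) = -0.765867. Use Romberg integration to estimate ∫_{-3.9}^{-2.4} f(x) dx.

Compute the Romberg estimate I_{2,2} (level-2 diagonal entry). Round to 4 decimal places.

0.3748

I_{0,0} (trapezoid, 1 panel, h=1.5000): 0.174901
I_{1,0} (trapezoid, 2 panels, h=0.7500): 0.328787
I_{2,0} (trapezoid, 4 panels, h=0.3750): 0.363577
I_{1,1} = 0.328787 + (0.328787 − 0.174901)/3 = 0.380082
I_{2,1} = 0.363577 + (0.363577 − 0.328787)/3 = 0.375174
I_{2,2} = 0.375174 + (0.375174 − 0.380082)/15 = 0.374847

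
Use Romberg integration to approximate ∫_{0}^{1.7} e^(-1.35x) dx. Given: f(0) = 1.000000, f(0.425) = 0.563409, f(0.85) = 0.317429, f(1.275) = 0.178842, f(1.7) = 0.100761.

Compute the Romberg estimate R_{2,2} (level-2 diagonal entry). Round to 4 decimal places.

0.6661

R_{0,0} (trapezoid, 1 panel, h=1.7000): 0.935647
R_{1,0} (trapezoid, 2 panels, h=0.8500): 0.737638
R_{2,0} (trapezoid, 4 panels, h=0.4250): 0.684276
R_{1,1} = 0.737638 + (0.737638 − 0.935647)/3 = 0.671635
R_{2,1} = 0.684276 + (0.684276 − 0.737638)/3 = 0.666489
R_{2,2} = 0.666489 + (0.666489 − 0.671635)/15 = 0.666146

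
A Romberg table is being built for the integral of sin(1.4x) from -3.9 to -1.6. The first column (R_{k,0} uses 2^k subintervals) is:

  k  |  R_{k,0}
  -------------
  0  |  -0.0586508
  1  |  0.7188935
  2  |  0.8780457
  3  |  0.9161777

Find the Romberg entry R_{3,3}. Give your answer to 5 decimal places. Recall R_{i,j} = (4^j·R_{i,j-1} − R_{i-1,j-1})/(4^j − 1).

Richardson extrapolation on the trapezoidal column (denominator 4−1=3):
R_{1,1} = (4·0.7188935 − (-0.0586508)) / 3 = 0.9780749
R_{2,1} = 0.8780457 + (0.8780457 − 0.7188935)/3 = 0.9310964
R_{3,1} = 0.9161777 + (0.9161777 − 0.8780457)/3 = 0.9288884
R_{2,2} = (16·0.9310964 − 0.9780749) / 15 = 0.9279645
R_{3,2} = (16·0.9288884 − 0.9310964) / 15 = 0.9287412
R_{3,3} = 0.9287412 + (0.9287412 − 0.9279645)/63 = 0.9287535
(Column j=1 coincides with Simpson's rule on the same nodes.)

0.92875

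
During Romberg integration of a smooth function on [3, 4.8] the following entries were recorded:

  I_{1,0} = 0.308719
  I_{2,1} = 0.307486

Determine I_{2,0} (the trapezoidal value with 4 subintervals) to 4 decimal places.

0.3078

From I_{2,1} = (4·I_{2,0} − I_{1,0})/3, solve for I_{2,0}:
4·I_{2,0} = 3·0.307486 + 0.308719 = 1.231177
I_{2,0} = 0.307794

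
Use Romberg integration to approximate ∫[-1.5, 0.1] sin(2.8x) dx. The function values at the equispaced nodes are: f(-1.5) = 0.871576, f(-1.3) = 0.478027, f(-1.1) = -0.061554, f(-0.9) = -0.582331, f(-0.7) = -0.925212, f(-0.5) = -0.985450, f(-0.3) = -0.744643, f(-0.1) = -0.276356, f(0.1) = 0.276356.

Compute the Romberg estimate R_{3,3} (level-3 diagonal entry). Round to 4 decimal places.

R_{0,0} (trapezoid, 1 panel, h=1.6000): 0.918346
R_{1,0} (trapezoid, 2 panels, h=0.8000): -0.280997
R_{2,0} (trapezoid, 4 panels, h=0.4000): -0.462977
R_{3,0} (trapezoid, 8 panels, h=0.2000): -0.504711
R_{1,1} = -0.280997 + (-0.280997 − 0.918346)/3 = -0.680778
R_{2,1} = -0.462977 + (-0.462977 − (-0.280997))/3 = -0.523637
R_{3,1} = -0.504711 + (-0.504711 − (-0.462977))/3 = -0.518622
R_{2,2} = -0.523637 + (-0.523637 − (-0.680778))/15 = -0.513161
R_{3,2} = -0.518622 + (-0.518622 − (-0.523637))/15 = -0.518288
R_{3,3} = -0.518288 + (-0.518288 − (-0.513161))/63 = -0.518369

-0.5184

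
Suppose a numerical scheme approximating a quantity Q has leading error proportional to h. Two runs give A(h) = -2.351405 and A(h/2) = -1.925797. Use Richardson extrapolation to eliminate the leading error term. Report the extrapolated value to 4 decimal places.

The leading error scales as h; refining by a factor of 2 reduces it by 2^1 = 2.
Extrapolated value = (2·A(h/2) − A(h)) / (2 − 1)
= (2·(-1.925797) − (-2.351405)) / 1
= -1.500189 / 1 = -1.500189

-1.5002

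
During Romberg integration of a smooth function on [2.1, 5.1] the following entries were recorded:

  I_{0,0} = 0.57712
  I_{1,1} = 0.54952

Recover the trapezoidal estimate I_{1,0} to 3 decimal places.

From I_{1,1} = (4·I_{1,0} − I_{0,0})/3, solve for I_{1,0}:
4·I_{1,0} = 3·0.54952 + 0.57712 = 2.22568
I_{1,0} = 0.55642

0.556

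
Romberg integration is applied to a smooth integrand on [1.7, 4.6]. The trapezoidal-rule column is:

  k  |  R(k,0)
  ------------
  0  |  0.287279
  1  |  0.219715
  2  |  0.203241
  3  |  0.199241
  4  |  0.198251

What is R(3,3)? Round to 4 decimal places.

Richardson extrapolation on the trapezoidal column (denominator 4−1=3):
R(1,1) = (4·0.219715 − 0.287279) / 3 = 0.197194
R(2,1) = (4·0.203241 − 0.219715) / 3 = 0.197750
R(3,1) = 0.199241 + (0.199241 − 0.203241)/3 = 0.197908
R(2,2) = (16·0.197750 − 0.197194) / 15 = 0.197787
R(3,2) = (16·0.197908 − 0.197750) / 15 = 0.197919
R(3,3) = (64·0.197919 − 0.197787) / 63 = 0.197921

0.1979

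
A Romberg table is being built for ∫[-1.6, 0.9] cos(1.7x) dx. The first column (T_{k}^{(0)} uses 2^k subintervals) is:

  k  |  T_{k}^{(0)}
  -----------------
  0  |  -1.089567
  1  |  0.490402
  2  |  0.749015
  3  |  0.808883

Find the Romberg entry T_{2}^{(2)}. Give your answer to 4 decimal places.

Richardson extrapolation on the trapezoidal column (denominator 4−1=3):
T_{1}^{(1)} = 0.490402 + (0.490402 − (-1.089567))/3 = 1.017058
T_{2}^{(1)} = (4·0.749015 − 0.490402) / 3 = 0.835219
T_{2}^{(2)} = 0.835219 + (0.835219 − 1.017058)/15 = 0.823096

0.8231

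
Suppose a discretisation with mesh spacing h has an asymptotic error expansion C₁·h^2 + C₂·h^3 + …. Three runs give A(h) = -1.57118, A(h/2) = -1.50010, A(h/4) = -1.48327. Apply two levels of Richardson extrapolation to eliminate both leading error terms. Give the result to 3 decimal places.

First eliminate the h^2 term (factor 2^2 = 4):
  B₁ = (4·(-1.50010) − (-1.57118))/3 = -1.47641
  B₂ = (4·(-1.48327) − (-1.50010))/3 = -1.47766
Then eliminate the h^3 term (factor 2^3 = 8):
  (8·(-1.47766) − (-1.47641))/7 = -1.47784

-1.478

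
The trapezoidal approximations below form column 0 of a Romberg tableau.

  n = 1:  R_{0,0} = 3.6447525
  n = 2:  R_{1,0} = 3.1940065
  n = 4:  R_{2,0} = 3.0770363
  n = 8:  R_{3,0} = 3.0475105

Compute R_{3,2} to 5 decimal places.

Richardson extrapolation on the trapezoidal column (denominator 4−1=3):
R_{2,1} = (4·3.0770363 − 3.1940065) / 3 = 3.0380462
R_{3,1} = 3.0475105 + (3.0475105 − 3.0770363)/3 = 3.0376686
R_{3,2} = 3.0376686 + (3.0376686 − 3.0380462)/15 = 3.0376434

3.03764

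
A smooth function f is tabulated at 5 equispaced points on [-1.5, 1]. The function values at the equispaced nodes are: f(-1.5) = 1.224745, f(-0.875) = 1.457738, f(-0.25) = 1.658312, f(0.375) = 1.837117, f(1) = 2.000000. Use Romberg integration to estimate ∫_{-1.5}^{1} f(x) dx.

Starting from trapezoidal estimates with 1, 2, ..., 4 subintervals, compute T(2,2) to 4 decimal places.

4.1086

T(0,0) (trapezoid, 1 panel, h=2.5000): 4.030931
T(1,0) (trapezoid, 2 panels, h=1.2500): 4.088356
T(2,0) (trapezoid, 4 panels, h=0.6250): 4.103462
T(1,1) = 4.088356 + (4.088356 − 4.030931)/3 = 4.107498
T(2,1) = 4.103462 + (4.103462 − 4.088356)/3 = 4.108497
T(2,2) = 4.108497 + (4.108497 − 4.107498)/15 = 4.108564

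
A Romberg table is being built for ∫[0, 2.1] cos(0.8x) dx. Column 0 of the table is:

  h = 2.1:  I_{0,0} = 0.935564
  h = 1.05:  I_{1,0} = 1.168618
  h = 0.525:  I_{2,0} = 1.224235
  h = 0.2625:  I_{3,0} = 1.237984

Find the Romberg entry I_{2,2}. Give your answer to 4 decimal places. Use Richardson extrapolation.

Richardson extrapolation on the trapezoidal column (denominator 4−1=3):
I_{1,1} = 1.168618 + (1.168618 − 0.935564)/3 = 1.246303
I_{2,1} = 1.224235 + (1.224235 − 1.168618)/3 = 1.242774
I_{2,2} = (16·1.242774 − 1.246303) / 15 = 1.242539

1.2425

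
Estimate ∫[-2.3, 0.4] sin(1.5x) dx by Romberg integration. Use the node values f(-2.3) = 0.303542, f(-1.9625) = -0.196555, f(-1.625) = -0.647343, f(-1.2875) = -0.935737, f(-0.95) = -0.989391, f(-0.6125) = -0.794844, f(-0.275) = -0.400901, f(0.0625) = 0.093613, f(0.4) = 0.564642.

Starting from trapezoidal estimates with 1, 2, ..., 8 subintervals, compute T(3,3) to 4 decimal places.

-1.1855

T(0,0) (trapezoid, 1 panel, h=2.7000): 1.172048
T(1,0) (trapezoid, 2 panels, h=1.3500): -0.749654
T(2,0) (trapezoid, 4 panels, h=0.6750): -1.082392
T(3,0) (trapezoid, 8 panels, h=0.3375): -1.160010
T(1,1) = -0.749654 + (-0.749654 − 1.172048)/3 = -1.390221
T(2,1) = -1.082392 + (-1.082392 − (-0.749654))/3 = -1.193305
T(3,1) = -1.160010 + (-1.160010 − (-1.082392))/3 = -1.185883
T(2,2) = -1.193305 + (-1.193305 − (-1.390221))/15 = -1.180177
T(3,2) = -1.185883 + (-1.185883 − (-1.193305))/15 = -1.185388
T(3,3) = -1.185388 + (-1.185388 − (-1.180177))/63 = -1.185471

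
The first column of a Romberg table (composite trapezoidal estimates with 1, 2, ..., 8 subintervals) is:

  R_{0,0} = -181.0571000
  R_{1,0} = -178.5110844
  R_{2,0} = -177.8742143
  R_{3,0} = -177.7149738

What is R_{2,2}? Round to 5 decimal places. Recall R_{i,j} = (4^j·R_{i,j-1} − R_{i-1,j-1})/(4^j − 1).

-177.66189

Richardson extrapolation on the trapezoidal column (denominator 4−1=3):
R_{1,1} = -178.5110844 + (-178.5110844 − (-181.0571000))/3 = -177.6624125
R_{2,1} = (4·(-177.8742143) − (-178.5110844)) / 3 = -177.6619243
R_{2,2} = -177.6619243 + (-177.6619243 − (-177.6624125))/15 = -177.6618918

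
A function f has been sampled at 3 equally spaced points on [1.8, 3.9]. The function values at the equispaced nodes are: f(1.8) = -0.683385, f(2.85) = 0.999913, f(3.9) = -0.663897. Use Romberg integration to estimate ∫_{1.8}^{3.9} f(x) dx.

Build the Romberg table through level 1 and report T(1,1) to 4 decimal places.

T(0,0) (trapezoid, 1 panel, h=2.1000): -1.414646
T(1,0) (trapezoid, 2 panels, h=1.0500): 0.342586
T(1,1) = 0.342586 + (0.342586 − (-1.414646))/3 = 0.928330

0.9283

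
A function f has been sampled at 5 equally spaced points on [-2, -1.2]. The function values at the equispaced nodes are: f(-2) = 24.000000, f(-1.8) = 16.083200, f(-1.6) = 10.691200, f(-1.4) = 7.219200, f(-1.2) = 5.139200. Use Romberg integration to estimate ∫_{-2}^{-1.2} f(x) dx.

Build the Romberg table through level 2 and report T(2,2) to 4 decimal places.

T(0,0) (trapezoid, 1 panel, h=0.8000): 11.655680
T(1,0) (trapezoid, 2 panels, h=0.4000): 10.104320
T(2,0) (trapezoid, 4 panels, h=0.2000): 9.712640
T(1,1) = 10.104320 + (10.104320 − 11.655680)/3 = 9.587200
T(2,1) = 9.712640 + (9.712640 − 10.104320)/3 = 9.582080
T(2,2) = 9.582080 + (9.582080 − 9.587200)/15 = 9.581739

9.5817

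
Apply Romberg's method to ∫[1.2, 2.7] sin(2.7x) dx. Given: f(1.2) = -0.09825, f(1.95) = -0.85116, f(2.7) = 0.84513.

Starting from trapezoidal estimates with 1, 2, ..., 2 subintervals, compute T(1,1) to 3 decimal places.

T(0,0) (trapezoid, 1 panel, h=1.5000): 0.56016
T(1,0) (trapezoid, 2 panels, h=0.7500): -0.35829
T(1,1) = -0.35829 + (-0.35829 − 0.56016)/3 = -0.66444

-0.664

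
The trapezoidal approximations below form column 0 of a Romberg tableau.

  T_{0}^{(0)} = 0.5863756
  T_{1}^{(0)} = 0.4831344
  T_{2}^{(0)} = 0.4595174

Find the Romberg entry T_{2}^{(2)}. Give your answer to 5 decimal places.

T_{1}^{(1)} = (4·0.4831344 − 0.5863756) / 3 = 0.4487207
T_{2}^{(1)} = (4·0.4595174 − 0.4831344) / 3 = 0.4516451
T_{2}^{(2)} = 0.4516451 + (0.4516451 − 0.4487207)/15 = 0.4518401
(Column j=1 coincides with Simpson's rule on the same nodes.)

0.45184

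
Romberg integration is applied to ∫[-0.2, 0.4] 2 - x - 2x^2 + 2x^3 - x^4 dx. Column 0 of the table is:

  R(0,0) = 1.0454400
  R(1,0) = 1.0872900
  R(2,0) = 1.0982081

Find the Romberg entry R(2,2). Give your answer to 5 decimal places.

Richardson extrapolation on the trapezoidal column (denominator 4−1=3):
R(1,1) = (4·1.0872900 − 1.0454400) / 3 = 1.1012400
R(2,1) = (4·1.0982081 − 1.0872900) / 3 = 1.1018475
R(2,2) = 1.1018475 + (1.1018475 − 1.1012400)/15 = 1.1018880

1.10189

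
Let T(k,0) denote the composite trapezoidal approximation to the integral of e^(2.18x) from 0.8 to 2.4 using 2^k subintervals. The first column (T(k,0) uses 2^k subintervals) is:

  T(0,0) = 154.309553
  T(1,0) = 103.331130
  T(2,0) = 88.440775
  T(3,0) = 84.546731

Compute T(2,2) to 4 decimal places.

T(1,1) = 103.331130 + (103.331130 − 154.309553)/3 = 86.338322
T(2,1) = 88.440775 + (88.440775 − 103.331130)/3 = 83.477323
T(2,2) = (16·83.477323 − 86.338322) / 15 = 83.286590

83.2866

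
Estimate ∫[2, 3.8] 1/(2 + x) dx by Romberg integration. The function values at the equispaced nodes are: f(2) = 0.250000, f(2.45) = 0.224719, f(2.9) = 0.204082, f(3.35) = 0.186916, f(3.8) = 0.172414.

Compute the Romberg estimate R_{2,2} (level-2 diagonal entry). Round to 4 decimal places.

R_{0,0} (trapezoid, 1 panel, h=1.8000): 0.380173
R_{1,0} (trapezoid, 2 panels, h=0.9000): 0.373760
R_{2,0} (trapezoid, 4 panels, h=0.4500): 0.372116
R_{1,1} = 0.373760 + (0.373760 − 0.380173)/3 = 0.371622
R_{2,1} = 0.372116 + (0.372116 − 0.373760)/3 = 0.371568
R_{2,2} = 0.371568 + (0.371568 − 0.371622)/15 = 0.371564

0.3716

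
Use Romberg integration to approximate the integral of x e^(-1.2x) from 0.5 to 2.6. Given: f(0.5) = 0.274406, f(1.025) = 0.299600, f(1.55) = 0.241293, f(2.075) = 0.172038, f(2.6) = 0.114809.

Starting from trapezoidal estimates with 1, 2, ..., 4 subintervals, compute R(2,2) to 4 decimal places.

R(0,0) (trapezoid, 1 panel, h=2.1000): 0.408676
R(1,0) (trapezoid, 2 panels, h=1.0500): 0.457696
R(2,0) (trapezoid, 4 panels, h=0.5250): 0.476458
R(1,1) = 0.457696 + (0.457696 − 0.408676)/3 = 0.474036
R(2,1) = 0.476458 + (0.476458 − 0.457696)/3 = 0.482712
R(2,2) = 0.482712 + (0.482712 − 0.474036)/15 = 0.483290

0.4833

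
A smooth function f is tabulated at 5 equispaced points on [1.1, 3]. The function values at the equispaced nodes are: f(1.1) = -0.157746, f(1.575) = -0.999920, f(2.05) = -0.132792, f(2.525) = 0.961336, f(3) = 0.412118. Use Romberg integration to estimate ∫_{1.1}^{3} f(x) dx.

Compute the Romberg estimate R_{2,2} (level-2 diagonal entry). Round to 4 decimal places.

R_{0,0} (trapezoid, 1 panel, h=1.9000): 0.241653
R_{1,0} (trapezoid, 2 panels, h=0.9500): -0.005326
R_{2,0} (trapezoid, 4 panels, h=0.4750): -0.020990
R_{1,1} = -0.005326 + (-0.005326 − 0.241653)/3 = -0.087652
R_{2,1} = -0.020990 + (-0.020990 − (-0.005326))/3 = -0.026211
R_{2,2} = -0.026211 + (-0.026211 − (-0.087652))/15 = -0.022115

-0.0221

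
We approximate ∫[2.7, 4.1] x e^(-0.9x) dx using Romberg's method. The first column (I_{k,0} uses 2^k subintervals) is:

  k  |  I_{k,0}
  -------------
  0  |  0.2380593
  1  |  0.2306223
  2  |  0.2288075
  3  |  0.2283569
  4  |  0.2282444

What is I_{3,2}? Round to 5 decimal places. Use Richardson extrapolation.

0.22821

Richardson extrapolation on the trapezoidal column (denominator 4−1=3):
I_{2,1} = 0.2288075 + (0.2288075 − 0.2306223)/3 = 0.2282026
I_{3,1} = (4·0.2283569 − 0.2288075) / 3 = 0.2282067
I_{3,2} = (16·0.2282067 − 0.2282026) / 15 = 0.2282070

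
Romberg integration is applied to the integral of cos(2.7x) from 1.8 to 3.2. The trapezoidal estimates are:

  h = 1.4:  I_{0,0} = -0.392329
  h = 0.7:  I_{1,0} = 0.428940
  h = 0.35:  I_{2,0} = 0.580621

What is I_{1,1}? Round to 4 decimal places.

I_{1,1} = 0.428940 + (0.428940 − (-0.392329))/3 = 0.702696

0.7027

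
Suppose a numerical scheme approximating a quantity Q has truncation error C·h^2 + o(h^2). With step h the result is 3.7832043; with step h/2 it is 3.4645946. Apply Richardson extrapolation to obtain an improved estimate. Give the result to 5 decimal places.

3.35839

Extrapolated value = (4·A(h/2) − A(h)) / (4 − 1)
= (4·3.4645946 − 3.7832043) / 3
= 10.0751741 / 3 = 3.3583914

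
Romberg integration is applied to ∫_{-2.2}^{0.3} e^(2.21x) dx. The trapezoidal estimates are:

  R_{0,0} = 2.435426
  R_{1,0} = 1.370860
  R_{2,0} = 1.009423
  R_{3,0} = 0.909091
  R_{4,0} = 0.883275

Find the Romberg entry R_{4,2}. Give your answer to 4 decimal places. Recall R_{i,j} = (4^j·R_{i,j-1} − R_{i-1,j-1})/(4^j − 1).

0.8746

Richardson extrapolation on the trapezoidal column (denominator 4−1=3):
R_{3,1} = (4·0.909091 − 1.009423) / 3 = 0.875647
R_{4,1} = (4·0.883275 − 0.909091) / 3 = 0.874670
R_{4,2} = (16·0.874670 − 0.875647) / 15 = 0.874605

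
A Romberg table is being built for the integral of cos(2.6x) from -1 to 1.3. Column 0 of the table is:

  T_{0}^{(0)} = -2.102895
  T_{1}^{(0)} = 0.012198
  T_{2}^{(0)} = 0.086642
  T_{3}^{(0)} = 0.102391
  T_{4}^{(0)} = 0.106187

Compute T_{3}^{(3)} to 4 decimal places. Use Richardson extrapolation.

0.1080

T_{1}^{(1)} = 0.012198 + (0.012198 − (-2.102895))/3 = 0.717229
T_{2}^{(1)} = 0.086642 + (0.086642 − 0.012198)/3 = 0.111457
T_{3}^{(1)} = 0.102391 + (0.102391 − 0.086642)/3 = 0.107641
T_{2}^{(2)} = (16·0.111457 − 0.717229) / 15 = 0.071072
T_{3}^{(2)} = (16·0.107641 − 0.111457) / 15 = 0.107387
T_{3}^{(3)} = (64·0.107387 − 0.071072) / 63 = 0.107963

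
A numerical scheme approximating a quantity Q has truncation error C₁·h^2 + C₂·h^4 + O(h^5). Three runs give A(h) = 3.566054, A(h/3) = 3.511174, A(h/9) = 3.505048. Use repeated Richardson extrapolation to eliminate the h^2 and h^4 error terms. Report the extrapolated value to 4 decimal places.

3.5043

First eliminate the h^2 term (factor 3^2 = 9):
  B₁ = (9·3.511174 − 3.566054)/8 = 3.504314
  B₂ = (9·3.505048 − 3.511174)/8 = 3.504282
Then eliminate the h^4 term (factor 3^4 = 81):
  (81·3.504282 − 3.504314)/80 = 3.504282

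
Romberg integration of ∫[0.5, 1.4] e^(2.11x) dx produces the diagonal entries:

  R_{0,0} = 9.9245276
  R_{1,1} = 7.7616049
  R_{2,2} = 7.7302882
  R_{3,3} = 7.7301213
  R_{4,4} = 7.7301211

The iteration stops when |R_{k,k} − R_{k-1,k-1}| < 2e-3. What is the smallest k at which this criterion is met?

k = 3

|R_{1,1} − R_{0,0}| = 2.1629227 ≥ 2e-3
|R_{2,2} − R_{1,1}| = 0.0313167 ≥ 2e-3
|R_{3,3} − R_{2,2}| = 0.0001669 < 2e-3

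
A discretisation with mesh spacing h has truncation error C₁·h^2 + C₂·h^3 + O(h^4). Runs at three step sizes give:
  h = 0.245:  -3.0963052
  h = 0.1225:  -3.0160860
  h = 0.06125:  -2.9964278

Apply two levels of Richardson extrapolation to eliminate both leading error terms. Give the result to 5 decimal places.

First eliminate the h^2 term (factor 2^2 = 4):
  B₁ = (4·(-3.0160860) − (-3.0963052))/3 = -2.9893463
  B₂ = (4·(-2.9964278) − (-3.0160860))/3 = -2.9898751
Then eliminate the h^3 term (factor 2^3 = 8):
  (8·(-2.9898751) − (-2.9893463))/7 = -2.9899506

-2.98995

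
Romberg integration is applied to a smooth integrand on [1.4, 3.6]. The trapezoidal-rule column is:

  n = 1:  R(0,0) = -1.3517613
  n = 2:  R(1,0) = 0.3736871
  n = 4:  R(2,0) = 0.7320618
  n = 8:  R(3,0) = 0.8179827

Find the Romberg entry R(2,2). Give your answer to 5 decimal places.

0.84503

R(1,1) = (4·0.3736871 − (-1.3517613)) / 3 = 0.9488366
R(2,1) = (4·0.7320618 − 0.3736871) / 3 = 0.8515200
R(2,2) = 0.8515200 + (0.8515200 − 0.9488366)/15 = 0.8450322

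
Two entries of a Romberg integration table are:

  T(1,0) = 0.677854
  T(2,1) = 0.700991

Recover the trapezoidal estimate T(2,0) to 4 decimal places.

From T(2,1) = (4·T(2,0) − T(1,0))/3, solve for T(2,0):
4·T(2,0) = 3·0.700991 + 0.677854 = 2.780827
T(2,0) = 0.695207

0.6952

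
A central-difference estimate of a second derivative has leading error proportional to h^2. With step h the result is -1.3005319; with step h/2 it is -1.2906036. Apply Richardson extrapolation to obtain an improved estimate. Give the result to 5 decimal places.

-1.28729

Extrapolated value = (4·A(h/2) − A(h)) / (4 − 1)
= (4·(-1.2906036) − (-1.3005319)) / 3
= -3.8618825 / 3 = -1.2872942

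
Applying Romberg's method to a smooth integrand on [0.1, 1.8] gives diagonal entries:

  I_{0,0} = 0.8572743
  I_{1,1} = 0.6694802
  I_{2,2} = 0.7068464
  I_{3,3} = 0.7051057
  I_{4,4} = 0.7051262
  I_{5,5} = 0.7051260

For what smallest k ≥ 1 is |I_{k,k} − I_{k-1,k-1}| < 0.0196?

|I_{1,1} − I_{0,0}| = 0.1877941 ≥ 0.0196
|I_{2,2} − I_{1,1}| = 0.0373662 ≥ 0.0196
|I_{3,3} − I_{2,2}| = 0.0017407 < 0.0196

k = 3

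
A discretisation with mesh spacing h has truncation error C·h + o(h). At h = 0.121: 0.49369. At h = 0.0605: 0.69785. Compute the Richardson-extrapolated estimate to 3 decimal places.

Extrapolated value = (2·A(h/2) − A(h)) / (2 − 1)
= (2·0.69785 − 0.49369) / 1
= 0.90201 / 1 = 0.90201

0.902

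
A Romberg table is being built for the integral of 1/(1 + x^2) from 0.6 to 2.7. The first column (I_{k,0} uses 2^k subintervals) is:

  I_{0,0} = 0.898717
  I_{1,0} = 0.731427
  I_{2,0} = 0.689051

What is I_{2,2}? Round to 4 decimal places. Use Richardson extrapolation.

0.6749

Richardson extrapolation on the trapezoidal column (denominator 4−1=3):
I_{1,1} = (4·0.731427 − 0.898717) / 3 = 0.675664
I_{2,1} = 0.689051 + (0.689051 − 0.731427)/3 = 0.674926
I_{2,2} = (16·0.674926 − 0.675664) / 15 = 0.674877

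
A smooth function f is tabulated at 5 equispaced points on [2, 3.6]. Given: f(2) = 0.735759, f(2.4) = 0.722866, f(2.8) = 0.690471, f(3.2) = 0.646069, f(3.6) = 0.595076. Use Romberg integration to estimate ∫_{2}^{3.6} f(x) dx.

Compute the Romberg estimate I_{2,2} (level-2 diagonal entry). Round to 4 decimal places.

1.0917

I_{0,0} (trapezoid, 1 panel, h=1.6000): 1.064668
I_{1,0} (trapezoid, 2 panels, h=0.8000): 1.084711
I_{2,0} (trapezoid, 4 panels, h=0.4000): 1.089929
I_{1,1} = 1.084711 + (1.084711 − 1.064668)/3 = 1.091392
I_{2,1} = 1.089929 + (1.089929 − 1.084711)/3 = 1.091668
I_{2,2} = 1.091668 + (1.091668 − 1.091392)/15 = 1.091686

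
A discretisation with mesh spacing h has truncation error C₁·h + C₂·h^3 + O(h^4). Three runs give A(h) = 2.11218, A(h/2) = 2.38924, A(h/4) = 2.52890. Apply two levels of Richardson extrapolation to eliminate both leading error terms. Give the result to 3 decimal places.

2.669

First eliminate the h term (factor 2^1 = 2):
  B₁ = (2·2.38924 − 2.11218)/1 = 2.66630
  B₂ = (2·2.52890 − 2.38924)/1 = 2.66856
Then eliminate the h^3 term (factor 2^3 = 8):
  (8·2.66856 − 2.66630)/7 = 2.66888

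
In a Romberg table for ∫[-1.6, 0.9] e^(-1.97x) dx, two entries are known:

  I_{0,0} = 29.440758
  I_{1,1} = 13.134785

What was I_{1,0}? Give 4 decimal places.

From I_{1,1} = (4·I_{1,0} − I_{0,0})/3, solve for I_{1,0}:
4·I_{1,0} = 3·13.134785 + 29.440758 = 68.845113
I_{1,0} = 17.211278

17.2113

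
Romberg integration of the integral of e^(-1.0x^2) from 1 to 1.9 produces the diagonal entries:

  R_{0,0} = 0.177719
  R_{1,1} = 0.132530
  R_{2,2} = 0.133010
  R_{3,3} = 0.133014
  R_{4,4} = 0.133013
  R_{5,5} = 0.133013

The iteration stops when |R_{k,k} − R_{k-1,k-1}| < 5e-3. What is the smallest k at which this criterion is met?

|R_{1,1} − R_{0,0}| = 0.045189 ≥ 5e-3
|R_{2,2} − R_{1,1}| = 0.000480 < 5e-3

k = 2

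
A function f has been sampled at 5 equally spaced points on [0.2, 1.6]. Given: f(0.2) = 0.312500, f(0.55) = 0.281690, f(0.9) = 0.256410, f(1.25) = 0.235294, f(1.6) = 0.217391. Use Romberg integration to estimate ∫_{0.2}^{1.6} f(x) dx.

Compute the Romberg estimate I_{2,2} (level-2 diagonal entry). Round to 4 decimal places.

0.3629

I_{0,0} (trapezoid, 1 panel, h=1.4000): 0.370924
I_{1,0} (trapezoid, 2 panels, h=0.7000): 0.364949
I_{2,0} (trapezoid, 4 panels, h=0.3500): 0.363419
I_{1,1} = 0.364949 + (0.364949 − 0.370924)/3 = 0.362957
I_{2,1} = 0.363419 + (0.363419 − 0.364949)/3 = 0.362909
I_{2,2} = 0.362909 + (0.362909 − 0.362957)/15 = 0.362906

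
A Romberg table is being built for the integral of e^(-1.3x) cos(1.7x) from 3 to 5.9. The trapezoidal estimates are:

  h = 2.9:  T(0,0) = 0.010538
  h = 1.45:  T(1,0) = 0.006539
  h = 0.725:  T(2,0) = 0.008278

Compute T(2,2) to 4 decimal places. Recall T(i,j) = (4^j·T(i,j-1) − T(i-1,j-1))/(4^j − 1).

0.0091

T(1,1) = (4·0.006539 − 0.010538) / 3 = 0.005206
T(2,1) = 0.008278 + (0.008278 − 0.006539)/3 = 0.008858
T(2,2) = 0.008858 + (0.008858 − 0.005206)/15 = 0.009101
(Column j=1 coincides with Simpson's rule on the same nodes.)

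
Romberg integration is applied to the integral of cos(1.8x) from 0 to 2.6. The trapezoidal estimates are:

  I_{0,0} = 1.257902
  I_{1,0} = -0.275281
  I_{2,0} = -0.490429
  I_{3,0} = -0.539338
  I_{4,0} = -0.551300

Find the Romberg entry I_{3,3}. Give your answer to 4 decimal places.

-0.5553

Richardson extrapolation on the trapezoidal column (denominator 4−1=3):
I_{1,1} = -0.275281 + (-0.275281 − 1.257902)/3 = -0.786342
I_{2,1} = -0.490429 + (-0.490429 − (-0.275281))/3 = -0.562145
I_{3,1} = -0.539338 + (-0.539338 − (-0.490429))/3 = -0.555641
I_{2,2} = (16·(-0.562145) − (-0.786342)) / 15 = -0.547199
I_{3,2} = -0.555641 + (-0.555641 − (-0.562145))/15 = -0.555207
I_{3,3} = (64·(-0.555207) − (-0.547199)) / 63 = -0.555334
(Column j=1 coincides with Simpson's rule on the same nodes.)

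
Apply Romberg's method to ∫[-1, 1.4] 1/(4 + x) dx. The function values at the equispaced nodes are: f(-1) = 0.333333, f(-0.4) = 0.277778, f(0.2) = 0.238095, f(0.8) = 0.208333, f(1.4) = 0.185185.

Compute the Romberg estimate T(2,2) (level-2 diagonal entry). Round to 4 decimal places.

0.5878

T(0,0) (trapezoid, 1 panel, h=2.4000): 0.622222
T(1,0) (trapezoid, 2 panels, h=1.2000): 0.596825
T(2,0) (trapezoid, 4 panels, h=0.6000): 0.590079
T(1,1) = 0.596825 + (0.596825 − 0.622222)/3 = 0.588359
T(2,1) = 0.590079 + (0.590079 − 0.596825)/3 = 0.587830
T(2,2) = 0.587830 + (0.587830 − 0.588359)/15 = 0.587795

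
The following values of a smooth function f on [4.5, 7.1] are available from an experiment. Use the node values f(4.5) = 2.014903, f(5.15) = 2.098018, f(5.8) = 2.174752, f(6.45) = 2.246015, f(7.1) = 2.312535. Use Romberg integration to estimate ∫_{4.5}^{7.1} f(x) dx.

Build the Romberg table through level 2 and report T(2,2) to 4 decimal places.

5.6448

T(0,0) (trapezoid, 1 panel, h=2.6000): 5.625669
T(1,0) (trapezoid, 2 panels, h=1.3000): 5.640012
T(2,0) (trapezoid, 4 panels, h=0.6500): 5.643628
T(1,1) = 5.640012 + (5.640012 − 5.625669)/3 = 5.644793
T(2,1) = 5.643628 + (5.643628 − 5.640012)/3 = 5.644833
T(2,2) = 5.644833 + (5.644833 − 5.644793)/15 = 5.644836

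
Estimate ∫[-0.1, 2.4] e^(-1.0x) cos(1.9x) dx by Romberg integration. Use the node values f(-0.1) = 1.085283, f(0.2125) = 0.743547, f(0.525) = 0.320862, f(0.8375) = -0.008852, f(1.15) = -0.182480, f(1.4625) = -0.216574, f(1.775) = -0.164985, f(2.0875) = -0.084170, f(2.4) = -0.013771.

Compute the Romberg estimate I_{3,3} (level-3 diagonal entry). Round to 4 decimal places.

0.2876

I_{0,0} (trapezoid, 1 panel, h=2.5000): 1.339390
I_{1,0} (trapezoid, 2 panels, h=1.2500): 0.441595
I_{2,0} (trapezoid, 4 panels, h=0.6250): 0.318221
I_{3,0} (trapezoid, 8 panels, h=0.3125): 0.294720
I_{1,1} = 0.441595 + (0.441595 − 1.339390)/3 = 0.142330
I_{2,1} = 0.318221 + (0.318221 − 0.441595)/3 = 0.277096
I_{3,1} = 0.294720 + (0.294720 − 0.318221)/3 = 0.286886
I_{2,2} = 0.277096 + (0.277096 − 0.142330)/15 = 0.286080
I_{3,2} = 0.286886 + (0.286886 − 0.277096)/15 = 0.287539
I_{3,3} = 0.287539 + (0.287539 − 0.286080)/63 = 0.287562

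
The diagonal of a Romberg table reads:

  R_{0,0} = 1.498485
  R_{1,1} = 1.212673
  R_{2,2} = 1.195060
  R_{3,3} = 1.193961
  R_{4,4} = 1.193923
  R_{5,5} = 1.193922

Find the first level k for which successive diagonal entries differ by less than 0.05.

|R_{1,1} − R_{0,0}| = 0.285812 ≥ 0.05
|R_{2,2} − R_{1,1}| = 0.017613 < 0.05

k = 2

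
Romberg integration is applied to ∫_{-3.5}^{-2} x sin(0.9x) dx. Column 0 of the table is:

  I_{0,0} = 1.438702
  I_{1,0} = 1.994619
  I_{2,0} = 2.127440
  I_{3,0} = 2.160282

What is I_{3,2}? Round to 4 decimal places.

Richardson extrapolation on the trapezoidal column (denominator 4−1=3):
I_{2,1} = 2.127440 + (2.127440 − 1.994619)/3 = 2.171714
I_{3,1} = 2.160282 + (2.160282 − 2.127440)/3 = 2.171229
I_{3,2} = 2.171229 + (2.171229 − 2.171714)/15 = 2.171197

2.1712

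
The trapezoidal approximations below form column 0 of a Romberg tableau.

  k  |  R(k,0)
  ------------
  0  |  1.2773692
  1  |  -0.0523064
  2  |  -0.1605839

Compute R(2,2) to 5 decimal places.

-0.17675

Richardson extrapolation on the trapezoidal column (denominator 4−1=3):
R(1,1) = -0.0523064 + (-0.0523064 − 1.2773692)/3 = -0.4955316
R(2,1) = (4·(-0.1605839) − (-0.0523064)) / 3 = -0.1966764
R(2,2) = -0.1966764 + (-0.1966764 − (-0.4955316))/15 = -0.1767527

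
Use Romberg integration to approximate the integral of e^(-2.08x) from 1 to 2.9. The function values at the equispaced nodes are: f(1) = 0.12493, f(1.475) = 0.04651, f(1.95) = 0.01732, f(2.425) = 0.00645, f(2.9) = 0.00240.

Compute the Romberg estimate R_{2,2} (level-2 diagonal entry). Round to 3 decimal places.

0.059

R_{0,0} (trapezoid, 1 panel, h=1.9000): 0.12096
R_{1,0} (trapezoid, 2 panels, h=0.9500): 0.07694
R_{2,0} (trapezoid, 4 panels, h=0.4750): 0.06362
R_{1,1} = 0.07694 + (0.07694 − 0.12096)/3 = 0.06227
R_{2,1} = 0.06362 + (0.06362 − 0.07694)/3 = 0.05918
R_{2,2} = 0.05918 + (0.05918 − 0.06227)/15 = 0.05897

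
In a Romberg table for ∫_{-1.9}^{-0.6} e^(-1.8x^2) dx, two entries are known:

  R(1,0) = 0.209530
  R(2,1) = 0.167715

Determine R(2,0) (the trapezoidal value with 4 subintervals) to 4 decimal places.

0.1782

From R(2,1) = (4·R(2,0) − R(1,0))/3, solve for R(2,0):
4·R(2,0) = 3·0.167715 + 0.209530 = 0.712675
R(2,0) = 0.178169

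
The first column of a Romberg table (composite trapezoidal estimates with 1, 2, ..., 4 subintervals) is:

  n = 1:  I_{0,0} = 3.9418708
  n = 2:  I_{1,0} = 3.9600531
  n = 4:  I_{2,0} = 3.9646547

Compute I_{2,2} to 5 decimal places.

I_{1,1} = 3.9600531 + (3.9600531 − 3.9418708)/3 = 3.9661139
I_{2,1} = 3.9646547 + (3.9646547 − 3.9600531)/3 = 3.9661886
I_{2,2} = 3.9661886 + (3.9661886 − 3.9661139)/15 = 3.9661936

3.96619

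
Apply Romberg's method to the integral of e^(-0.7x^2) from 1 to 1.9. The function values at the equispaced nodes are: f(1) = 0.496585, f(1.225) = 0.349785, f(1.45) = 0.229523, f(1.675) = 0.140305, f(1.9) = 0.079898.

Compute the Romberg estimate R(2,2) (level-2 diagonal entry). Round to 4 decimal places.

0.2247

R(0,0) (trapezoid, 1 panel, h=0.9000): 0.259417
R(1,0) (trapezoid, 2 panels, h=0.4500): 0.232994
R(2,0) (trapezoid, 4 panels, h=0.2250): 0.226767
R(1,1) = 0.232994 + (0.232994 − 0.259417)/3 = 0.224186
R(2,1) = 0.226767 + (0.226767 − 0.232994)/3 = 0.224691
R(2,2) = 0.224691 + (0.224691 − 0.224186)/15 = 0.224725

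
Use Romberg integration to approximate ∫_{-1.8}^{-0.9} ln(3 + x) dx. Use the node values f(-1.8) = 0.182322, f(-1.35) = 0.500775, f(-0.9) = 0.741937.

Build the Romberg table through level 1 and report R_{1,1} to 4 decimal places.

0.4391

R_{0,0} (trapezoid, 1 panel, h=0.9000): 0.415917
R_{1,0} (trapezoid, 2 panels, h=0.4500): 0.433307
R_{1,1} = 0.433307 + (0.433307 − 0.415917)/3 = 0.439104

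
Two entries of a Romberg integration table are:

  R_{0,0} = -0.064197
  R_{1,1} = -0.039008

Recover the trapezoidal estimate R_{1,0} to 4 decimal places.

From R_{1,1} = (4·R_{1,0} − R_{0,0})/3, solve for R_{1,0}:
4·R_{1,0} = 3·(-0.039008) + (-0.064197) = -0.181221
R_{1,0} = -0.045305

-0.0453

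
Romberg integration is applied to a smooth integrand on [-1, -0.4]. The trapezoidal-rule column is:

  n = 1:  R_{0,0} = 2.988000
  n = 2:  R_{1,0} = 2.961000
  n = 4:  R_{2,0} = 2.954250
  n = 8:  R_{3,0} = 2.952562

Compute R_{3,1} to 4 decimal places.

2.9520

R_{3,1} = (4·2.952562 − 2.954250) / 3 = 2.951999
(Column j=1 coincides with Simpson's rule on the same nodes.)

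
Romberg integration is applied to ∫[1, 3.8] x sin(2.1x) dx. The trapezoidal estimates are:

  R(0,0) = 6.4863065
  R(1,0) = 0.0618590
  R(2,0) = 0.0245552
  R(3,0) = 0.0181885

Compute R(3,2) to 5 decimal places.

0.01633

Richardson extrapolation on the trapezoidal column (denominator 4−1=3):
R(2,1) = 0.0245552 + (0.0245552 − 0.0618590)/3 = 0.0121206
R(3,1) = 0.0181885 + (0.0181885 − 0.0245552)/3 = 0.0160663
R(3,2) = 0.0160663 + (0.0160663 − 0.0121206)/15 = 0.0163293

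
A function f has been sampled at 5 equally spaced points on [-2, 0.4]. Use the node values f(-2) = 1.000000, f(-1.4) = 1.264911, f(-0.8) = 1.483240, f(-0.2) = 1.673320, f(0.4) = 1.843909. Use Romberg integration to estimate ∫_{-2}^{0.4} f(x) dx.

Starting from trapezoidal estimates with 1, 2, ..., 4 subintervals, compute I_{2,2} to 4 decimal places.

3.5128

I_{0,0} (trapezoid, 1 panel, h=2.4000): 3.412691
I_{1,0} (trapezoid, 2 panels, h=1.2000): 3.486233
I_{2,0} (trapezoid, 4 panels, h=0.6000): 3.506055
I_{1,1} = 3.486233 + (3.486233 − 3.412691)/3 = 3.510747
I_{2,1} = 3.506055 + (3.506055 − 3.486233)/3 = 3.512662
I_{2,2} = 3.512662 + (3.512662 − 3.510747)/15 = 3.512790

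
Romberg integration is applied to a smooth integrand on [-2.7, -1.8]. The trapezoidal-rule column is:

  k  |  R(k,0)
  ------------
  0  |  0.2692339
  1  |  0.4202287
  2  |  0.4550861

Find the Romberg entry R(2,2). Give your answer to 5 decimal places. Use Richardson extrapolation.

R(1,1) = 0.4202287 + (0.4202287 − 0.2692339)/3 = 0.4705603
R(2,1) = 0.4550861 + (0.4550861 − 0.4202287)/3 = 0.4667052
R(2,2) = (16·0.4667052 − 0.4705603) / 15 = 0.4664482
(Column j=1 coincides with Simpson's rule on the same nodes.)

0.46645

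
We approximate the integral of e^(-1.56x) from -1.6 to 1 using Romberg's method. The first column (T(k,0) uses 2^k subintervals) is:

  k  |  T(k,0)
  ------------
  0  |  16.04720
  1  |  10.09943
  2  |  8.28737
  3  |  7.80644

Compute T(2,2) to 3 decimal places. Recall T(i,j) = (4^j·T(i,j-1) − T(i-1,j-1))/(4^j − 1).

7.654

Richardson extrapolation on the trapezoidal column (denominator 4−1=3):
T(1,1) = 10.09943 + (10.09943 − 16.04720)/3 = 8.11684
T(2,1) = 8.28737 + (8.28737 − 10.09943)/3 = 7.68335
T(2,2) = (16·7.68335 − 8.11684) / 15 = 7.65445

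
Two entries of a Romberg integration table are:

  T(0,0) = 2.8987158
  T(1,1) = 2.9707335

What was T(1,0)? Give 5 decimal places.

From T(1,1) = (4·T(1,0) − T(0,0))/3, solve for T(1,0):
4·T(1,0) = 3·2.9707335 + 2.8987158 = 11.8109163
T(1,0) = 2.9527291

2.95273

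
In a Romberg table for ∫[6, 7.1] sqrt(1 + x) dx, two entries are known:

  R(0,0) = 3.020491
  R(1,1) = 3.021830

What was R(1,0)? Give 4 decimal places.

From R(1,1) = (4·R(1,0) − R(0,0))/3, solve for R(1,0):
4·R(1,0) = 3·3.021830 + 3.020491 = 12.085981
R(1,0) = 3.021495

3.0215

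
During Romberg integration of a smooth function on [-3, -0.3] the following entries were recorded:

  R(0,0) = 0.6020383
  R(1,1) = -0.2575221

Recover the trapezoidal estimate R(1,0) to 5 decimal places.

From R(1,1) = (4·R(1,0) − R(0,0))/3, solve for R(1,0):
4·R(1,0) = 3·(-0.2575221) + 0.6020383 = -0.1705280
R(1,0) = -0.0426320

-0.04263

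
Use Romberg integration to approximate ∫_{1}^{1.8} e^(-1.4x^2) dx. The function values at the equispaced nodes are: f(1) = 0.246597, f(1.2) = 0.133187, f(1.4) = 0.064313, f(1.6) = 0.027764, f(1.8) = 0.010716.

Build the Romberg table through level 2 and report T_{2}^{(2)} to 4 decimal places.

T_{0}^{(0)} (trapezoid, 1 panel, h=0.8000): 0.102925
T_{1}^{(0)} (trapezoid, 2 panels, h=0.4000): 0.077188
T_{2}^{(0)} (trapezoid, 4 panels, h=0.2000): 0.070784
T_{1}^{(1)} = 0.077188 + (0.077188 − 0.102925)/3 = 0.068609
T_{2}^{(1)} = 0.070784 + (0.070784 − 0.077188)/3 = 0.068649
T_{2}^{(2)} = 0.068649 + (0.068649 − 0.068609)/15 = 0.068652

0.0687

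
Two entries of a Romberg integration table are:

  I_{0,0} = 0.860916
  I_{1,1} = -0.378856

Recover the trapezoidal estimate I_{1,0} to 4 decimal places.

From I_{1,1} = (4·I_{1,0} − I_{0,0})/3, solve for I_{1,0}:
4·I_{1,0} = 3·(-0.378856) + 0.860916 = -0.275652
I_{1,0} = -0.068913

-0.0689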